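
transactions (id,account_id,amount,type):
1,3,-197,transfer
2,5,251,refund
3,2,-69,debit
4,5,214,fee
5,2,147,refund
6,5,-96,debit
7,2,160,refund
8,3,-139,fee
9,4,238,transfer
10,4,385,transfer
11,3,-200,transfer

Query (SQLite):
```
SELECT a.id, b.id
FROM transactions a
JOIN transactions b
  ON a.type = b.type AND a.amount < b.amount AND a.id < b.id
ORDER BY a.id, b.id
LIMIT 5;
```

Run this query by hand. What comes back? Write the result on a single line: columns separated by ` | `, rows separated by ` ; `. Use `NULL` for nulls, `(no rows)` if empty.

1 | 9 ; 1 | 10 ; 5 | 7 ; 9 | 10

Pairs (a,b) with same type, a.amount < b.amount, a.id < b.id.
type groups: debit:{3,6} fee:{4,8} refund:{2,5,7} transfer:{1,9,10,11}
Ordered by (a.id, b.id); first 5.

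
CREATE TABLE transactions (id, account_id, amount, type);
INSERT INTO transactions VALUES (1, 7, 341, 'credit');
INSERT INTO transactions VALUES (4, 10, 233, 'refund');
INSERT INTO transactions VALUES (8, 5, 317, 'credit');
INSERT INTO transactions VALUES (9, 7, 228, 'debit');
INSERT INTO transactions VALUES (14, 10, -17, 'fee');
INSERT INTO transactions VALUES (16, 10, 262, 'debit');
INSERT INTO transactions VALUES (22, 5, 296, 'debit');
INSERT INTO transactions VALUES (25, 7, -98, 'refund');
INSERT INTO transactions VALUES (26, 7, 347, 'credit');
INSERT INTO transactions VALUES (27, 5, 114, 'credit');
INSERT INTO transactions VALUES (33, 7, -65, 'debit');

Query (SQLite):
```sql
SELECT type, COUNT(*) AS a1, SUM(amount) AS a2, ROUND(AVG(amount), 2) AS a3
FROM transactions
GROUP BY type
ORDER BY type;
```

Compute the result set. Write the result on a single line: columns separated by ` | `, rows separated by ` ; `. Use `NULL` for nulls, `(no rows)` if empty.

credit | 4 | 1119 | 279.75 ; debit | 4 | 721 | 180.25 ; fee | 1 | -17 | -17 ; refund | 2 | 135 | 67.5

Group transactions by type.
Per group compute: COUNT(*), SUM(amount), ROUND(AVG(amount), 2).
  credit: ids {1, 8, 26, 27} → COUNT(*)=4, SUM(amount)=1119, ROUND(AVG(amount), 2)=279.75
  debit: ids {9, 16, 22, 33} → COUNT(*)=4, SUM(amount)=721, ROUND(AVG(amount), 2)=180.25
  fee: ids {14} → COUNT(*)=1, SUM(amount)=-17, ROUND(AVG(amount), 2)=-17
  refund: ids {4, 25} → COUNT(*)=2, SUM(amount)=135, ROUND(AVG(amount), 2)=67.5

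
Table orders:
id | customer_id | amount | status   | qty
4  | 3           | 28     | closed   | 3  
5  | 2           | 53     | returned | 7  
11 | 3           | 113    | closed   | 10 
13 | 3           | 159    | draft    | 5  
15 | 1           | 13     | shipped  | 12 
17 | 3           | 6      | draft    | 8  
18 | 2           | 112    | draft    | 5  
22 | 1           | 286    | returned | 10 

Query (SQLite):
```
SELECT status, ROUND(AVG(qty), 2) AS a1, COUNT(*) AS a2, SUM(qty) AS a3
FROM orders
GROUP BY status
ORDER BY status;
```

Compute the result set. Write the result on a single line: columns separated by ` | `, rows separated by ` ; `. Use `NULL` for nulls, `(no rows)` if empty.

closed | 6.5 | 2 | 13 ; draft | 6 | 3 | 18 ; returned | 8.5 | 2 | 17 ; shipped | 12 | 1 | 12

Group orders by status.
Per group compute: ROUND(AVG(qty), 2), COUNT(*), SUM(qty).
  closed: ids {4, 11} → ROUND(AVG(qty), 2)=6.5, COUNT(*)=2, SUM(qty)=13
  draft: ids {13, 17, 18} → ROUND(AVG(qty), 2)=6, COUNT(*)=3, SUM(qty)=18
  returned: ids {5, 22} → ROUND(AVG(qty), 2)=8.5, COUNT(*)=2, SUM(qty)=17
  shipped: ids {15} → ROUND(AVG(qty), 2)=12, COUNT(*)=1, SUM(qty)=12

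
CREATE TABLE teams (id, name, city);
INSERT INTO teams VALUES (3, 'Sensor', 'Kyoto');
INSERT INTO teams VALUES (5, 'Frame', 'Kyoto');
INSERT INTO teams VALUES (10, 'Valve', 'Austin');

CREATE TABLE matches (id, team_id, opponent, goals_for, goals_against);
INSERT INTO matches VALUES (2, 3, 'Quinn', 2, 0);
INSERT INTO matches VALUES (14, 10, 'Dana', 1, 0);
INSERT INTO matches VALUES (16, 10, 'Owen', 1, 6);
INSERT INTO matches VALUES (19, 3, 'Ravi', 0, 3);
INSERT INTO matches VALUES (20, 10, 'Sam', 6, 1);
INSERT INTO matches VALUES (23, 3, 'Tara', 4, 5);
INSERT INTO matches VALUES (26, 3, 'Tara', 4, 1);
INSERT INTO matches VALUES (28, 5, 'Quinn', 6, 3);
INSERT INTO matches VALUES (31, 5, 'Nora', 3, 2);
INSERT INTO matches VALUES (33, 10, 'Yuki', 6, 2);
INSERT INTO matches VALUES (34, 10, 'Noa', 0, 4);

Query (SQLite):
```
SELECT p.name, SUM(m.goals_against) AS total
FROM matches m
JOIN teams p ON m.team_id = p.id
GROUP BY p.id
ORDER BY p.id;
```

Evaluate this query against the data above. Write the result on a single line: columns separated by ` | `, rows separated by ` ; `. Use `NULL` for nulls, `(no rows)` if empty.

Sensor | 9 ; Frame | 5 ; Valve | 13

Join each matches row to its teams via team_id.
Group joined rows by teams.id; compute SUM(m.goals_against) per group.
  3: ids {2, 19, 23, 26} → SUM(m.goals_against)=9
  5: ids {28, 31} → SUM(m.goals_against)=5
  10: ids {14, 16, 20, 33, 34} → SUM(m.goals_against)=13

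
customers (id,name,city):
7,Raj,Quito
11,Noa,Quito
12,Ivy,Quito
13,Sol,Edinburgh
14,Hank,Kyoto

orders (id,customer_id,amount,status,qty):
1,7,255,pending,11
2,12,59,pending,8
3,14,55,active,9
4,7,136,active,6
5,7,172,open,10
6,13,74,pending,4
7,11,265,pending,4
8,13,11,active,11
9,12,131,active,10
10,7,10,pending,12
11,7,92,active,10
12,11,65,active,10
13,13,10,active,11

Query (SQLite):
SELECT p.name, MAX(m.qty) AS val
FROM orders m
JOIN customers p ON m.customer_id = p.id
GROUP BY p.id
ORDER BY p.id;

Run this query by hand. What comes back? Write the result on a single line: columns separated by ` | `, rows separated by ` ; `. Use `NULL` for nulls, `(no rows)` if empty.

Join each orders row to its customers via customer_id.
Group joined rows by customers.id; compute MAX(m.qty) per group.
  7: ids {1, 4, 5, 10, 11} → MAX(m.qty)=12
  11: ids {7, 12} → MAX(m.qty)=10
  12: ids {2, 9} → MAX(m.qty)=10
  13: ids {6, 8, 13} → MAX(m.qty)=11
  14: ids {3} → MAX(m.qty)=9

Raj | 12 ; Noa | 10 ; Ivy | 10 ; Sol | 11 ; Hank | 9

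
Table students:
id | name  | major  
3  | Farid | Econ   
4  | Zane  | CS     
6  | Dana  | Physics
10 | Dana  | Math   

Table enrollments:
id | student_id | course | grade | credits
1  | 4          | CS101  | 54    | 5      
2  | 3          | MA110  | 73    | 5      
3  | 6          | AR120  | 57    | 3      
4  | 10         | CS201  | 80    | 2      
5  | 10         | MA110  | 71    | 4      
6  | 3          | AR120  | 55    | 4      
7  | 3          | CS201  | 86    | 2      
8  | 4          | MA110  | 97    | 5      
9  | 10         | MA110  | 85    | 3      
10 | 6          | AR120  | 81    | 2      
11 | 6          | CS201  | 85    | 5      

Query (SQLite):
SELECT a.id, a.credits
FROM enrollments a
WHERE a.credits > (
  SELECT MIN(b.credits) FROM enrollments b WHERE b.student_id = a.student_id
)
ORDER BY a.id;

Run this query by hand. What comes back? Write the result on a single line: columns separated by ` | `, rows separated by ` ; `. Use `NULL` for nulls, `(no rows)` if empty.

For each enrollments row a, compute MIN(credits) over rows sharing a.student_id.
Keep row a if a.credits > that per-group MIN.
  student_id=3: MIN(credits) = 2
  student_id=4: MIN(credits) = 5
  student_id=6: MIN(credits) = 2
  student_id=10: MIN(credits) = 2

2 | 5 ; 3 | 3 ; 5 | 4 ; 6 | 4 ; 9 | 3 ; 11 | 5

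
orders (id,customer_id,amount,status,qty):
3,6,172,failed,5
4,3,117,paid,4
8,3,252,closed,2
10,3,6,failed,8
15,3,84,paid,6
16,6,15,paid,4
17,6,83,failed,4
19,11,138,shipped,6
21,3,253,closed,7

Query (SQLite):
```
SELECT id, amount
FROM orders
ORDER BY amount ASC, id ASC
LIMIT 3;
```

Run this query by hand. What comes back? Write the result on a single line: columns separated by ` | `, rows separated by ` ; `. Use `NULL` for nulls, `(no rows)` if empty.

10 | 6 ; 16 | 15 ; 17 | 83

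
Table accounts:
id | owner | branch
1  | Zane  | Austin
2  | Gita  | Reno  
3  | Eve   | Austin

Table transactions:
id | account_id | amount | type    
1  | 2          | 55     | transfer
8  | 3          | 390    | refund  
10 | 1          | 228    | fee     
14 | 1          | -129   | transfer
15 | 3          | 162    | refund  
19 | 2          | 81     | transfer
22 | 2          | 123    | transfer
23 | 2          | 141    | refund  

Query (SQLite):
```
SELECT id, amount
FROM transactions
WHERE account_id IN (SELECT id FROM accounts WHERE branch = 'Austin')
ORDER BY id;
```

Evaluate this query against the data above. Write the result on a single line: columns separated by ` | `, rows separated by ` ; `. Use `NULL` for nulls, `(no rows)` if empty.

Inner query: accounts.id where branch = 'Austin'.
Outer: keep transactions rows whose account_id is in that set.
Inner query → {1, 3}

8 | 390 ; 10 | 228 ; 14 | -129 ; 15 | 162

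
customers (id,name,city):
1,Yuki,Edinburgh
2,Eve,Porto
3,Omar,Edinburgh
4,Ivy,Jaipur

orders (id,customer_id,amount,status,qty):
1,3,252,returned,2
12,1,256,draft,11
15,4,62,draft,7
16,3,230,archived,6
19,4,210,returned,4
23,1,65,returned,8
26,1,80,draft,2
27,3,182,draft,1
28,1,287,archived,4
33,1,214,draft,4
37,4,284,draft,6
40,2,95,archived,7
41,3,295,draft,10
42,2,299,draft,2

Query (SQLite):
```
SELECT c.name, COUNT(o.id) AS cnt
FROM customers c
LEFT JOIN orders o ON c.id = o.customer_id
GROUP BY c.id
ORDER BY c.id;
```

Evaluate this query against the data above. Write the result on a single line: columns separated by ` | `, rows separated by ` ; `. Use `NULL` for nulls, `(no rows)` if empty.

Yuki | 5 ; Eve | 2 ; Omar | 4 ; Ivy | 3

LEFT JOIN keeps every customers row; unmatched ones get NULL for orders columns.
Group by customers.id and compute COUNT(o.id). COUNT(col) of an all-NULL group is 0.
  1: ids {12, 23, 26, 28, 33} → COUNT(o.id)=5
  2: ids {40, 42} → COUNT(o.id)=2
  3: ids {1, 16, 27, 41} → COUNT(o.id)=4
  4: ids {15, 19, 37} → COUNT(o.id)=3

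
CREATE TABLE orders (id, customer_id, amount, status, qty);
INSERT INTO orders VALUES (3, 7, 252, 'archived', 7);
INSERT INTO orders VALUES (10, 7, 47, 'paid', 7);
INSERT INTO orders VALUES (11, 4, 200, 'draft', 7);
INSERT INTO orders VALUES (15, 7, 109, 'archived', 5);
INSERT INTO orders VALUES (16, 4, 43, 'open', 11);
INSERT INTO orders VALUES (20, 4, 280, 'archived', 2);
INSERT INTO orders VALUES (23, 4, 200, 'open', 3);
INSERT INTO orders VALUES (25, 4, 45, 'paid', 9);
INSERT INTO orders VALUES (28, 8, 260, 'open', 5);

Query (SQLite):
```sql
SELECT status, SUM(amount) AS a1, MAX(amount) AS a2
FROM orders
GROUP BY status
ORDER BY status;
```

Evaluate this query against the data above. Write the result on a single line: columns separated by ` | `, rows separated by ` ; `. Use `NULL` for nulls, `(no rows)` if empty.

Group orders by status.
Per group compute: SUM(amount), MAX(amount).
  archived: ids {3, 15, 20} → SUM(amount)=641, MAX(amount)=280
  draft: ids {11} → SUM(amount)=200, MAX(amount)=200
  open: ids {16, 23, 28} → SUM(amount)=503, MAX(amount)=260
  paid: ids {10, 25} → SUM(amount)=92, MAX(amount)=47

archived | 641 | 280 ; draft | 200 | 200 ; open | 503 | 260 ; paid | 92 | 47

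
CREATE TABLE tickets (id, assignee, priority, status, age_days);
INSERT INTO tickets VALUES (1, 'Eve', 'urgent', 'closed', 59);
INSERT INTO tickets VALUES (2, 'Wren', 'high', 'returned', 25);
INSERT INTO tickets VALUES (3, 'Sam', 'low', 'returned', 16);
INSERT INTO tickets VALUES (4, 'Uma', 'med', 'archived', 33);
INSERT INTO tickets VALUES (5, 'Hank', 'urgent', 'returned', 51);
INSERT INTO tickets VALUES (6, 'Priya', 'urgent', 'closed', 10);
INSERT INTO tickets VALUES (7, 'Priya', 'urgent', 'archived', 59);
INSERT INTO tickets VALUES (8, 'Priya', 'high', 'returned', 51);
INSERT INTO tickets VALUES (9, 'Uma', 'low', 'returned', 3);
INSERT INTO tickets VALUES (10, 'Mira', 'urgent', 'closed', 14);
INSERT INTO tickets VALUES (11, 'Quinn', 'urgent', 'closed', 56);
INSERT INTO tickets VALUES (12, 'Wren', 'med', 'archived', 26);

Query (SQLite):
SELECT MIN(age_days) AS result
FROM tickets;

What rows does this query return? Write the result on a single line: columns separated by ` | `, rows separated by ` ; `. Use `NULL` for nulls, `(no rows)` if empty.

3

All age_days values: [59, 25, 16, 33, 51, 10, 59, 51, 3, 14, 56, 26].
MIN of non-NULL values = 3.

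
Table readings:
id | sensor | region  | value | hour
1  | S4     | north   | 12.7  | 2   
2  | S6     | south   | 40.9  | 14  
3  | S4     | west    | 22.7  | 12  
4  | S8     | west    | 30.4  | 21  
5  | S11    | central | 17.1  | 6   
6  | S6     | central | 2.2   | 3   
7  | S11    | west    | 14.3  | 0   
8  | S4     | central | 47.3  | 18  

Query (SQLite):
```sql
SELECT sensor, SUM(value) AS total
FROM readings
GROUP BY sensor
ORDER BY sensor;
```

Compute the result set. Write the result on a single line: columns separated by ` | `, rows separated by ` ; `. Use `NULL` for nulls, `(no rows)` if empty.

S11 | 31.4 ; S4 | 82.7 ; S6 | 43.1 ; S8 | 30.4

Partition readings by sensor; compute SUM(value) within each group.
  S11: ids {5, 7} → SUM(value)=31.4
  S4: ids {1, 3, 8} → SUM(value)=82.7
  S6: ids {2, 6} → SUM(value)=43.1
  S8: ids {4} → SUM(value)=30.4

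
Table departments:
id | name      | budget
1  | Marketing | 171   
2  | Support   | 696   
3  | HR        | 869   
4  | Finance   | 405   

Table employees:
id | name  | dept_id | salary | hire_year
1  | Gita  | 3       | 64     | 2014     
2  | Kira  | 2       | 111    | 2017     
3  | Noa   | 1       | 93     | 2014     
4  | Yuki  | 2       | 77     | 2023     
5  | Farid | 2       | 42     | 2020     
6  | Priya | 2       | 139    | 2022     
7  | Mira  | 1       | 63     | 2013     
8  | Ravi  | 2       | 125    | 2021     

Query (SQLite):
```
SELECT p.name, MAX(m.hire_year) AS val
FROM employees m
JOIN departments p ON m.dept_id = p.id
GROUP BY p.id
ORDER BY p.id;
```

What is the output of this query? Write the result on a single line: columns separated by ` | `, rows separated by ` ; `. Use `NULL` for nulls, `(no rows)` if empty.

Marketing | 2014 ; Support | 2023 ; HR | 2014

Join each employees row to its departments via dept_id.
Group joined rows by departments.id; compute MAX(m.hire_year) per group.
  1: ids {3, 7} → MAX(m.hire_year)=2014
  2: ids {2, 4, 5, 6, 8} → MAX(m.hire_year)=2023
  3: ids {1} → MAX(m.hire_year)=2014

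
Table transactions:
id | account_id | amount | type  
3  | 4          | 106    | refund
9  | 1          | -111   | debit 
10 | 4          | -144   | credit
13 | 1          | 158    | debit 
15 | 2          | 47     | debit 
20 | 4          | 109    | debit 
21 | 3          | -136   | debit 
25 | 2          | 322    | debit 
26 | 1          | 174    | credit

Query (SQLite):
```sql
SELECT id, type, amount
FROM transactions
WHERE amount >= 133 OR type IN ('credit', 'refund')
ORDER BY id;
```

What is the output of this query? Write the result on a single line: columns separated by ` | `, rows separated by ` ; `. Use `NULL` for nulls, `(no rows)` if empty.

amount >= 133: ids {13, 25, 26}
type IN ('credit', 'refund'): ids {3, 10, 26}
Combine with OR.

3 | refund | 106 ; 10 | credit | -144 ; 13 | debit | 158 ; 25 | debit | 322 ; 26 | credit | 174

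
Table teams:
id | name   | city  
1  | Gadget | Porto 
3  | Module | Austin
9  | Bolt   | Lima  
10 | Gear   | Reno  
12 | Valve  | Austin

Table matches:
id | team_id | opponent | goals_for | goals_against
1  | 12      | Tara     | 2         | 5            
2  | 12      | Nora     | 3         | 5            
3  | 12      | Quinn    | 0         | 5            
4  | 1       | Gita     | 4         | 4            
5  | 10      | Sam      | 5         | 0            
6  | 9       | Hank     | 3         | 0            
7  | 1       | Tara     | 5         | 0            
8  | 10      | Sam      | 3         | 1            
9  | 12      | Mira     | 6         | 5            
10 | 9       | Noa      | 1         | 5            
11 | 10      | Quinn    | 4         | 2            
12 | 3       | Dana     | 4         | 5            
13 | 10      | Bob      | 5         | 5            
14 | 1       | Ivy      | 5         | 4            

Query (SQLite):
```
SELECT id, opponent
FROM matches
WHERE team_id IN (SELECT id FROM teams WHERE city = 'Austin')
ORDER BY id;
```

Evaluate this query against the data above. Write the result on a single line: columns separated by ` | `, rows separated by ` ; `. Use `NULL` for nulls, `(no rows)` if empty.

1 | Tara ; 2 | Nora ; 3 | Quinn ; 9 | Mira ; 12 | Dana

Inner query: teams.id where city = 'Austin'.
Outer: keep matches rows whose team_id is in that set.
Inner query → {3, 12}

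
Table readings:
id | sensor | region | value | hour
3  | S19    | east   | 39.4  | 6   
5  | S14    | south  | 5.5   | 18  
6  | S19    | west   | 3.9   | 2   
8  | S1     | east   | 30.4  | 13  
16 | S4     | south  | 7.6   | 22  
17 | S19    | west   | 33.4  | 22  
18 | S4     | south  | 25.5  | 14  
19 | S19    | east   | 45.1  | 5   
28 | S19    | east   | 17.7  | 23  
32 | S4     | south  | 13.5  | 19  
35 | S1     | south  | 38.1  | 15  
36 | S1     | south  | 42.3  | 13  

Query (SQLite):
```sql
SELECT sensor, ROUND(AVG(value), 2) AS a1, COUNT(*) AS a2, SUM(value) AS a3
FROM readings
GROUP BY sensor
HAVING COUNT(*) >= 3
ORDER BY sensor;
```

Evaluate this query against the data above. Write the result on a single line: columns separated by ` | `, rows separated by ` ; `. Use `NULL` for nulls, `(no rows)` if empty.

S1 | 36.93 | 3 | 110.8 ; S19 | 27.9 | 5 | 139.5 ; S4 | 15.53 | 3 | 46.6

Group readings by sensor.
Per group compute: ROUND(AVG(value), 2), COUNT(*), SUM(value).
HAVING: drop groups with fewer than 3 rows.
  S1: ids {8, 35, 36} → ROUND(AVG(value), 2)=36.93, COUNT(*)=3, SUM(value)=110.8
  S14: ids {5} → ROUND(AVG(value), 2)=5.5, COUNT(*)=1, SUM(value)=5.5
  S19: ids {3, 6, 17, 19, 28} → ROUND(AVG(value), 2)=27.9, COUNT(*)=5, SUM(value)=139.5
  S4: ids {16, 18, 32} → ROUND(AVG(value), 2)=15.53, COUNT(*)=3, SUM(value)=46.6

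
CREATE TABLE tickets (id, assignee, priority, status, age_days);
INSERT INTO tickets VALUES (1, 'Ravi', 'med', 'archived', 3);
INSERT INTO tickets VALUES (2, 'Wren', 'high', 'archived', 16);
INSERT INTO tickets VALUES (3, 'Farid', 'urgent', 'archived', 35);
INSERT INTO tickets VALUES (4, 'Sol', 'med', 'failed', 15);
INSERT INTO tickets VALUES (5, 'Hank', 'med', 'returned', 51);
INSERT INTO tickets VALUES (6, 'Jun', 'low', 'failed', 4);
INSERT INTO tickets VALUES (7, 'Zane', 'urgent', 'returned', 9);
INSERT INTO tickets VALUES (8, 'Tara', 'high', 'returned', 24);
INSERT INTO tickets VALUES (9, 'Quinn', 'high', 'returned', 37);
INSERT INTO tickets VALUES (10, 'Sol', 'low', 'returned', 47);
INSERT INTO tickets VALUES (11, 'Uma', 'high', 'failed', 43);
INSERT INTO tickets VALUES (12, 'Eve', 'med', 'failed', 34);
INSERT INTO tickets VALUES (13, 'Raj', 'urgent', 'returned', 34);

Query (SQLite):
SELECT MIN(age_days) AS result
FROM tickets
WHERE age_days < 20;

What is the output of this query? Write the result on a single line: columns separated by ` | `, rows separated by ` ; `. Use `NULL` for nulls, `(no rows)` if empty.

3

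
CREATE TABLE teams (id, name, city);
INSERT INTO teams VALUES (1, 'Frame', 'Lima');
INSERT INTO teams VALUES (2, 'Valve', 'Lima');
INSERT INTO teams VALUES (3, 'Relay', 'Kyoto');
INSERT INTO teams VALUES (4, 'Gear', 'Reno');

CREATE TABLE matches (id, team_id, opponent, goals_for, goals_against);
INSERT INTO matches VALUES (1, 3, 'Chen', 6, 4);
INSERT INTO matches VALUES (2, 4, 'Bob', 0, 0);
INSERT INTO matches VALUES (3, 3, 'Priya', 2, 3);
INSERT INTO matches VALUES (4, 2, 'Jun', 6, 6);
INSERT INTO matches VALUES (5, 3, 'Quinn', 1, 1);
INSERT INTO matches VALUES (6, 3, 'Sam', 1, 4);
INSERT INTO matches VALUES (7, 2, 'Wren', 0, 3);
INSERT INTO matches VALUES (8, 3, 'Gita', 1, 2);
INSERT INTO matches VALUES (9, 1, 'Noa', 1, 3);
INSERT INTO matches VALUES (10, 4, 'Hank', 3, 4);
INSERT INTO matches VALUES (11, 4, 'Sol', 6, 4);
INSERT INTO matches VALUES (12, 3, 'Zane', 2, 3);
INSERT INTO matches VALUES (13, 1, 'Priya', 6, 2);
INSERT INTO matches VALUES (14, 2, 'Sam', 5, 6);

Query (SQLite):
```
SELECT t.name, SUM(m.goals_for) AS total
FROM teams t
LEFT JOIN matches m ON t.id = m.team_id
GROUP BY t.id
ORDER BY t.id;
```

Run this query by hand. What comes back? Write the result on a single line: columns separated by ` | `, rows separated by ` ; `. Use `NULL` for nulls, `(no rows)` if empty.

Frame | 7 ; Valve | 11 ; Relay | 13 ; Gear | 9

LEFT JOIN keeps every teams row; unmatched ones get NULL for matches columns.
Group by teams.id and compute SUM(m.goals_for). SUM over an all-NULL group is NULL.
  1: ids {9, 13} → SUM(m.goals_for)=7
  2: ids {4, 7, 14} → SUM(m.goals_for)=11
  3: ids {1, 3, 5, 6, 8, 12} → SUM(m.goals_for)=13
  4: ids {2, 10, 11} → SUM(m.goals_for)=9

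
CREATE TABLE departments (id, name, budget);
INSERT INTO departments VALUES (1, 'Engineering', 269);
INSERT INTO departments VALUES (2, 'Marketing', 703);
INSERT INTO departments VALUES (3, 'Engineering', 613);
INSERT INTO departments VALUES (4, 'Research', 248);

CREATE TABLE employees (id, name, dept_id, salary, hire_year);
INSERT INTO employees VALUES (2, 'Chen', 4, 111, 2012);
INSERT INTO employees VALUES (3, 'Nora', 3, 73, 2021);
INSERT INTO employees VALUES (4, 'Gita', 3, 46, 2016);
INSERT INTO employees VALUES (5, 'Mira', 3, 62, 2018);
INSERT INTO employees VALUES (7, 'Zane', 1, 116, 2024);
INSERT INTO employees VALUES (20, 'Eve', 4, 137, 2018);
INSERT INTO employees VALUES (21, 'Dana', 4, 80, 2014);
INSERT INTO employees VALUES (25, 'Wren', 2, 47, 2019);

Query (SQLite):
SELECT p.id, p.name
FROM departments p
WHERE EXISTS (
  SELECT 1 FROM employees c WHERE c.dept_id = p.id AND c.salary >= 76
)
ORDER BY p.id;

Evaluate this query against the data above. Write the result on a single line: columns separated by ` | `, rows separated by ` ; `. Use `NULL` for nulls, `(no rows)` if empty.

For each departments row, check whether any employees with matching dept_id has salary >= 76.
Keep rows where that is true.

1 | Engineering ; 4 | Research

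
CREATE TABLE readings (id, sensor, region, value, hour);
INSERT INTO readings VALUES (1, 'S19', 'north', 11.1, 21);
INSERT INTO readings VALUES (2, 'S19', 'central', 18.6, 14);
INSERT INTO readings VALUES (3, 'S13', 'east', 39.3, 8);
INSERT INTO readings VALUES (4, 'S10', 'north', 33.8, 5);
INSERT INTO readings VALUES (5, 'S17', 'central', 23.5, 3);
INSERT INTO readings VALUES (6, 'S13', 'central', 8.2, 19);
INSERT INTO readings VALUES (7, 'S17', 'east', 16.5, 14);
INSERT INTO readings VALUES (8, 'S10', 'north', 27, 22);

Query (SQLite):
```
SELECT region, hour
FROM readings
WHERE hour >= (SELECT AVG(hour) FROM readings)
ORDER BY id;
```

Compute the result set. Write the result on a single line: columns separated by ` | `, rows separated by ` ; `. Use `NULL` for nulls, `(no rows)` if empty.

Scalar subquery: AVG(hour) over all readings rows = 13.25.
Keep rows where hour >= that value.

north | 21 ; central | 14 ; central | 19 ; east | 14 ; north | 22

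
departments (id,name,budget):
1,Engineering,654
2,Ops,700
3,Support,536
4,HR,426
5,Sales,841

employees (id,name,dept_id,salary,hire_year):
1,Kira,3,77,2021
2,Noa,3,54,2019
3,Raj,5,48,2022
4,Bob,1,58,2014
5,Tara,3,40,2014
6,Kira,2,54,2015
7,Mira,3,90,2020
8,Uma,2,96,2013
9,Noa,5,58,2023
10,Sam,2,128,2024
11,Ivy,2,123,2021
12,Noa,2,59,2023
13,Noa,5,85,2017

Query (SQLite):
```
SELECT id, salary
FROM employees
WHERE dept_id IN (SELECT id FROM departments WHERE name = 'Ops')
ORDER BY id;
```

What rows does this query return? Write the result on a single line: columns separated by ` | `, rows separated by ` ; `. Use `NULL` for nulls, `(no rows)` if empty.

Inner query: departments.id where name = 'Ops'.
Outer: keep employees rows whose dept_id is in that set.
Inner query → {2}

6 | 54 ; 8 | 96 ; 10 | 128 ; 11 | 123 ; 12 | 59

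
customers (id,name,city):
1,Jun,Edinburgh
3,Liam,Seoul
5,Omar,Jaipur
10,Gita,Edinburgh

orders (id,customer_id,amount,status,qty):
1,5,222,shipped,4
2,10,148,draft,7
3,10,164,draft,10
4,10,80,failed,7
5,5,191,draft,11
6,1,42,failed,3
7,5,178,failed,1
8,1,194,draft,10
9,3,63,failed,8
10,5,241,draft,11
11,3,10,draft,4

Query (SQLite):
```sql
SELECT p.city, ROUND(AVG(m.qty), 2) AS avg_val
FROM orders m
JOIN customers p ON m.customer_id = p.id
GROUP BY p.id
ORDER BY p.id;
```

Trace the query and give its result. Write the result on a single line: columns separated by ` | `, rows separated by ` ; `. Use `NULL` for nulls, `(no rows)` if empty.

Join each orders row to its customers via customer_id.
Group joined rows by customers.id; compute ROUND(AVG(m.qty), 2) per group.
  1: ids {6, 8} → ROUND(AVG(m.qty), 2)=6.5
  3: ids {9, 11} → ROUND(AVG(m.qty), 2)=6
  5: ids {1, 5, 7, 10} → ROUND(AVG(m.qty), 2)=6.75
  10: ids {2, 3, 4} → ROUND(AVG(m.qty), 2)=8

Edinburgh | 6.5 ; Seoul | 6 ; Jaipur | 6.75 ; Edinburgh | 8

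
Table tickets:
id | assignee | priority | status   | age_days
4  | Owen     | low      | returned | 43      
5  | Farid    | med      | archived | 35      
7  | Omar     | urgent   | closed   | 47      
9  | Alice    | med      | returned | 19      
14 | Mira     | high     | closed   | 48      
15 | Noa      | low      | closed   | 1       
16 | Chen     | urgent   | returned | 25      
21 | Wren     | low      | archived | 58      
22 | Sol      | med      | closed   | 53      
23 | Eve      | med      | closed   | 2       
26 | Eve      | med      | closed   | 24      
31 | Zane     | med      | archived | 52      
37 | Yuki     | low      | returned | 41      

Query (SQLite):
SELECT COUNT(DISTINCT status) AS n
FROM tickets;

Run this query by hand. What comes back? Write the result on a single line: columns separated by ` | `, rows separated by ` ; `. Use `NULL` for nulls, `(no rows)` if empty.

3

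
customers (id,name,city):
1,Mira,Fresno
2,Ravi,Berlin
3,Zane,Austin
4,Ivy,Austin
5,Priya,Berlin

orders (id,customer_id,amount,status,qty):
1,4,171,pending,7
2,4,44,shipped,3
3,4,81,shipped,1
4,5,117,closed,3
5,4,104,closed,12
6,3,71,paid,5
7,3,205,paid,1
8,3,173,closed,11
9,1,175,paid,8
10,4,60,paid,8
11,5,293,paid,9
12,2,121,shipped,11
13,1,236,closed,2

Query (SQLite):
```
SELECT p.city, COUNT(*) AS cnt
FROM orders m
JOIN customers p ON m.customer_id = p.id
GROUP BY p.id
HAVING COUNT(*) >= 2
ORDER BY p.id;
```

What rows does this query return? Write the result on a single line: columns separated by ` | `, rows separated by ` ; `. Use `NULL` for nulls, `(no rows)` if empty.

Join each orders row to its customers via customer_id.
Group joined rows by customers.id; compute COUNT(*) per group.
HAVING: keep groups with count ≥ 2.
  1: ids {9, 13} → COUNT(*)=2
  2: ids {12} → COUNT(*)=1
  3: ids {6, 7, 8} → COUNT(*)=3
  4: ids {1, 2, 3, 5, 10} → COUNT(*)=5
  5: ids {4, 11} → COUNT(*)=2

Fresno | 2 ; Austin | 3 ; Austin | 5 ; Berlin | 2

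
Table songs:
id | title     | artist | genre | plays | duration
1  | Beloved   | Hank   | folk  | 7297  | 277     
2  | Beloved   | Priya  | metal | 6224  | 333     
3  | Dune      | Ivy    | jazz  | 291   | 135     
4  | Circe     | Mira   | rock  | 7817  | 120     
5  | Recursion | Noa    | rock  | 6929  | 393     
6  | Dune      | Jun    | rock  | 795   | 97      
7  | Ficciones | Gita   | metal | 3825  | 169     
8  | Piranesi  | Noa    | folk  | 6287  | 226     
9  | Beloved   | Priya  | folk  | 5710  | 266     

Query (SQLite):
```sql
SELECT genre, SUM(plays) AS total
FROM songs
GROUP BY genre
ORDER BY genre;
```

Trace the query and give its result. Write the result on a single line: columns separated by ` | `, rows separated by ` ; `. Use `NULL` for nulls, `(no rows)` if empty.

folk | 19294 ; jazz | 291 ; metal | 10049 ; rock | 15541

Partition songs by genre; compute SUM(plays) within each group.
  folk: ids {1, 8, 9} → SUM(plays)=19294
  jazz: ids {3} → SUM(plays)=291
  metal: ids {2, 7} → SUM(plays)=10049
  rock: ids {4, 5, 6} → SUM(plays)=15541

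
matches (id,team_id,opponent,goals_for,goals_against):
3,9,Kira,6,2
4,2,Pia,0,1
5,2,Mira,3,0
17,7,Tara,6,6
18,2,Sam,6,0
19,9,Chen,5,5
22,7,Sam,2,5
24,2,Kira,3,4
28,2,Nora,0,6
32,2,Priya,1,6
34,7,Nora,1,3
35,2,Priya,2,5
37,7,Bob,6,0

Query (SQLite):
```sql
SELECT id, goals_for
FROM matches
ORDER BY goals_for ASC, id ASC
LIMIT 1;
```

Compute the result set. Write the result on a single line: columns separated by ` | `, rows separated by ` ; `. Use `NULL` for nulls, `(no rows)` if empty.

Sort by goals_for asc, tiebreak id asc: (0, id=4), (0, id=28), (1, id=32), (1, id=34) …. Take first 1.

4 | 0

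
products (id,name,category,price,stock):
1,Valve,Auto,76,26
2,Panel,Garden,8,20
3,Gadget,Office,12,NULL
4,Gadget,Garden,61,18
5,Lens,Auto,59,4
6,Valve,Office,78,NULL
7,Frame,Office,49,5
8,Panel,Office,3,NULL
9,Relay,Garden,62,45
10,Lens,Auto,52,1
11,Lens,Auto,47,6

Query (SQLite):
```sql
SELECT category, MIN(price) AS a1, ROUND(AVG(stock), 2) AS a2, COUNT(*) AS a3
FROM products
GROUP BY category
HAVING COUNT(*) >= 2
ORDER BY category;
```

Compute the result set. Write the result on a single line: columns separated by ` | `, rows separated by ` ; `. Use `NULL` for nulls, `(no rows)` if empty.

Group products by category.
Per group compute: MIN(price), ROUND(AVG(stock), 2), COUNT(*).
HAVING: drop groups with fewer than 2 rows.
  Auto: ids {1, 5, 10, 11} → MIN(price)=47, ROUND(AVG(stock), 2)=9.25, COUNT(*)=4
  Garden: ids {2, 4, 9} → MIN(price)=8, ROUND(AVG(stock), 2)=27.67, COUNT(*)=3
  Office: ids {3, 6, 7, 8} → MIN(price)=3, ROUND(AVG(stock), 2)=5, COUNT(*)=4

Auto | 47 | 9.25 | 4 ; Garden | 8 | 27.67 | 3 ; Office | 3 | 5 | 4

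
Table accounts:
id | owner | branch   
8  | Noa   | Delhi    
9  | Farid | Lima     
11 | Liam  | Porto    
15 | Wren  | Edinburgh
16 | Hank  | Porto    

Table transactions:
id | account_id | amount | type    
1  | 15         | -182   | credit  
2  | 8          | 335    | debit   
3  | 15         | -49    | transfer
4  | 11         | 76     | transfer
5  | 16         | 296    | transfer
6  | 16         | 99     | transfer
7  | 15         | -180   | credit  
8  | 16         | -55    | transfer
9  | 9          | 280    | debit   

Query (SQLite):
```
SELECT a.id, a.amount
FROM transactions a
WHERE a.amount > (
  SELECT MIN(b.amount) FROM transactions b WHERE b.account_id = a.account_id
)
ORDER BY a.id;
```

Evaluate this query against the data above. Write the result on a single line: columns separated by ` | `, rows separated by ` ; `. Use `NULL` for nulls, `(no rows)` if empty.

For each transactions row a, compute MIN(amount) over rows sharing a.account_id.
Keep row a if a.amount > that per-group MIN.
  account_id=8: MIN(amount) = 335
  account_id=9: MIN(amount) = 280
  account_id=11: MIN(amount) = 76
  account_id=15: MIN(amount) = -182
  account_id=16: MIN(amount) = -55

3 | -49 ; 5 | 296 ; 6 | 99 ; 7 | -180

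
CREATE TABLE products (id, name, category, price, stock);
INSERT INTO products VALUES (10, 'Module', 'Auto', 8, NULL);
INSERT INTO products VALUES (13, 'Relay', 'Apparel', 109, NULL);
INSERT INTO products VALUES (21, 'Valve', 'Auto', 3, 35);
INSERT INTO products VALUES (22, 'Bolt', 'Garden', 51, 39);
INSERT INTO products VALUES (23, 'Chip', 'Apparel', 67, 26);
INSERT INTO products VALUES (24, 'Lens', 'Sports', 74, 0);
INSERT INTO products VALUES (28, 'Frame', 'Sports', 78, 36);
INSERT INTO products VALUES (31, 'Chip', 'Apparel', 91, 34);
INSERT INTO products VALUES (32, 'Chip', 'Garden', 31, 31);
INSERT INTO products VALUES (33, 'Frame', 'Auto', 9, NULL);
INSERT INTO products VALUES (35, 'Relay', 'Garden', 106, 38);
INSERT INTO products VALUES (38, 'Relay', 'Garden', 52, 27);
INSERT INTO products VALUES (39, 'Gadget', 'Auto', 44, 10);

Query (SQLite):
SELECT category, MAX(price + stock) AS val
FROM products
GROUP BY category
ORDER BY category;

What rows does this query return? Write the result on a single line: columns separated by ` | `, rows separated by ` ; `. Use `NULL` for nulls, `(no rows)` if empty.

Apparel | 125 ; Auto | 54 ; Garden | 144 ; Sports | 114

For each row compute price + stock.
Group by category; take MAX of the expression per group.
  Apparel: ids {13, 23, 31} → MAX(price + stock)=125
  Auto: ids {10, 21, 33, 39} → MAX(price + stock)=54
  Garden: ids {22, 32, 35, 38} → MAX(price + stock)=144
  Sports: ids {24, 28} → MAX(price + stock)=114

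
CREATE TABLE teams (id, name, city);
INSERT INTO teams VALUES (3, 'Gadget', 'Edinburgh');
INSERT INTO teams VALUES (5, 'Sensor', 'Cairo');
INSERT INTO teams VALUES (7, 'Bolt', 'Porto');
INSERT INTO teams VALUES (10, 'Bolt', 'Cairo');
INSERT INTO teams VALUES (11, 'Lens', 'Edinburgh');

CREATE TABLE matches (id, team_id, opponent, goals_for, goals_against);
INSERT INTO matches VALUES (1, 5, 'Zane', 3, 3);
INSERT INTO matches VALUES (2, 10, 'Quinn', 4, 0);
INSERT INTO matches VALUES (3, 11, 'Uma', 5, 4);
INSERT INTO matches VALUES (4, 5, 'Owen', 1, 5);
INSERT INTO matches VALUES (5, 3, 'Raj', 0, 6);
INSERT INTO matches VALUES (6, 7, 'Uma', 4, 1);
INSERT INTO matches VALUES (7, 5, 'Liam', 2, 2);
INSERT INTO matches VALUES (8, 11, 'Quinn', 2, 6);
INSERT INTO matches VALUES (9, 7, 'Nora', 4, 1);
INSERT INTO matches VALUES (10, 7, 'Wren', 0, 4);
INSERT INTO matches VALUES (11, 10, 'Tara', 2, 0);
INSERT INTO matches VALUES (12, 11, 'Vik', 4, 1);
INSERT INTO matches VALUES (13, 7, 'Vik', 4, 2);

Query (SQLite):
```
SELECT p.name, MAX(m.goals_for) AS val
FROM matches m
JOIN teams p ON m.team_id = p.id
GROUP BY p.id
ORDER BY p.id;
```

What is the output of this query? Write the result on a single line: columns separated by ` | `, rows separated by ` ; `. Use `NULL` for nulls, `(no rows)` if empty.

Gadget | 0 ; Sensor | 3 ; Bolt | 4 ; Bolt | 4 ; Lens | 5

Join each matches row to its teams via team_id.
Group joined rows by teams.id; compute MAX(m.goals_for) per group.
  3: ids {5} → MAX(m.goals_for)=0
  5: ids {1, 4, 7} → MAX(m.goals_for)=3
  7: ids {6, 9, 10, 13} → MAX(m.goals_for)=4
  10: ids {2, 11} → MAX(m.goals_for)=4
  11: ids {3, 8, 12} → MAX(m.goals_for)=5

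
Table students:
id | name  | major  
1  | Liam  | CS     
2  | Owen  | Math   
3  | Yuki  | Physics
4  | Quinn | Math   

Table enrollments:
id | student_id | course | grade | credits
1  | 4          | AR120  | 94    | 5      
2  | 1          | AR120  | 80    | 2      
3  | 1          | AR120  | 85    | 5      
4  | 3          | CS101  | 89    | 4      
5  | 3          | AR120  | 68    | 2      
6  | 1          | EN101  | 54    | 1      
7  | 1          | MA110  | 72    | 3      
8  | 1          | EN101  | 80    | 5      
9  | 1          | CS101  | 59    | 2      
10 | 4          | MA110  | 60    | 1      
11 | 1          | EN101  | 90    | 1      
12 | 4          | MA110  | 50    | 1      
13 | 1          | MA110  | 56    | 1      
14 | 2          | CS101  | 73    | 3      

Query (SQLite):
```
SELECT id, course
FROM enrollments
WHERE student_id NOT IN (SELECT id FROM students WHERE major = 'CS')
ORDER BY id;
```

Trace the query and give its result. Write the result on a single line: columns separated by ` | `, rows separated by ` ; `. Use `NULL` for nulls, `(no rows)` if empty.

Inner query: students.id where major = 'CS'.
Outer: keep enrollments rows whose student_id is not in that set.
Inner query → {1}

1 | AR120 ; 4 | CS101 ; 5 | AR120 ; 10 | MA110 ; 12 | MA110 ; 14 | CS101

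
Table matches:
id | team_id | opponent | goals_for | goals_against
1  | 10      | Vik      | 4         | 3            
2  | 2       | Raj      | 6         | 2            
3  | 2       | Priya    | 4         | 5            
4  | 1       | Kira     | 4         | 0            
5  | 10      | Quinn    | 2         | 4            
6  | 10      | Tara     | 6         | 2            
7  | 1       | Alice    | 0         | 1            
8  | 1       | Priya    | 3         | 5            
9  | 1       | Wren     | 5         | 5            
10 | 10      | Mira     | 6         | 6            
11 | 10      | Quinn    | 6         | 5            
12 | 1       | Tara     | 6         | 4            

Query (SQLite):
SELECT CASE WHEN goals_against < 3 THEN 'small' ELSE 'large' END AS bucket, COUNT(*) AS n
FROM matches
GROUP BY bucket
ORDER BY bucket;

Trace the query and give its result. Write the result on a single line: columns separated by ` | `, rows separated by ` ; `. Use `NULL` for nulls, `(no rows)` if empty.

large | 8 ; small | 4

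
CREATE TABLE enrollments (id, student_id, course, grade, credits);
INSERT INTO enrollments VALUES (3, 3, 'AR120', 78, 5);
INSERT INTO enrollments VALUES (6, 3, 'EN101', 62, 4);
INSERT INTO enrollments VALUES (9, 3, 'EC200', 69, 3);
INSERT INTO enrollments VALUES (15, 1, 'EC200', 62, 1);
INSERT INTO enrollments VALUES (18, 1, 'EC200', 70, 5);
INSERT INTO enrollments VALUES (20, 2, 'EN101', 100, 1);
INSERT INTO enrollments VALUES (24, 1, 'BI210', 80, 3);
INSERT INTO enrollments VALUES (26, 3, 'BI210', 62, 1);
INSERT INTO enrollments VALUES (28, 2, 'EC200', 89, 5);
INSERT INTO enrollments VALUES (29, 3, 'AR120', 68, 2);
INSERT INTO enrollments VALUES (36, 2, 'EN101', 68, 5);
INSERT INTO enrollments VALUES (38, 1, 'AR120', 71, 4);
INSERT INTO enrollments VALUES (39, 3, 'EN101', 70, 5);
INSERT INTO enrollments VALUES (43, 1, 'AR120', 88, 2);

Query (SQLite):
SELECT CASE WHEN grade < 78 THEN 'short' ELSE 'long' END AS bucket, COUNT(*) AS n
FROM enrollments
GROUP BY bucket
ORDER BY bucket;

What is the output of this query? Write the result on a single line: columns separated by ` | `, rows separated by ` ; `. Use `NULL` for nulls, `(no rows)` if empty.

Bucket rows by grade < 78 → 'short' else 'long'; count each bucket.

long | 5 ; short | 9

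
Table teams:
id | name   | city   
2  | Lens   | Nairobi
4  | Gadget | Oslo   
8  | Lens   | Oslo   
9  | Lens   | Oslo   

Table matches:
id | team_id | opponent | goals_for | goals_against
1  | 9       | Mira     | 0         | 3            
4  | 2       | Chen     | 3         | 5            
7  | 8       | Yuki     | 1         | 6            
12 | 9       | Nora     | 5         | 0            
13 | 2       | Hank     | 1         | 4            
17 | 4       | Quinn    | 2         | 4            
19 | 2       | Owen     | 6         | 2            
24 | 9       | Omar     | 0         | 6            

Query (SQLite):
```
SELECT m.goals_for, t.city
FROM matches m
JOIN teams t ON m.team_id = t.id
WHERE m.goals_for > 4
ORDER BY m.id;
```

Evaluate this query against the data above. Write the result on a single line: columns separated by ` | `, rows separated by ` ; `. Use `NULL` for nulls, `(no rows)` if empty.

5 | Oslo ; 6 | Nairobi

Each matches row matches the teams row where team_id = teams.id.
Then keep rows with m.goals_for > 4.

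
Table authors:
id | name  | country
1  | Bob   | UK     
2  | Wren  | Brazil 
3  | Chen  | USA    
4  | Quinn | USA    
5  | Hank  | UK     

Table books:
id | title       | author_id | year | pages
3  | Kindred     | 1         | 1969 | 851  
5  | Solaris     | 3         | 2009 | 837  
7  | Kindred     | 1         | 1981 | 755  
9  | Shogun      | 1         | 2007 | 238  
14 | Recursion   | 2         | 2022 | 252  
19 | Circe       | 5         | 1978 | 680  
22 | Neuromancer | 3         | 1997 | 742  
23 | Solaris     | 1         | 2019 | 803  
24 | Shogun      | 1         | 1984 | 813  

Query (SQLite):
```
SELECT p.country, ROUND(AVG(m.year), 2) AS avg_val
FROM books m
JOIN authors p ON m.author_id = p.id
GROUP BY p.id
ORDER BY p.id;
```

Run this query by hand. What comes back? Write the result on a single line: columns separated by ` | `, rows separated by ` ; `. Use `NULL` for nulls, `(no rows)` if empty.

UK | 1992 ; Brazil | 2022 ; USA | 2003 ; UK | 1978

Join each books row to its authors via author_id.
Group joined rows by authors.id; compute ROUND(AVG(m.year), 2) per group.
  1: ids {3, 7, 9, 23, 24} → ROUND(AVG(m.year), 2)=1992
  2: ids {14} → ROUND(AVG(m.year), 2)=2022
  3: ids {5, 22} → ROUND(AVG(m.year), 2)=2003
  5: ids {19} → ROUND(AVG(m.year), 2)=1978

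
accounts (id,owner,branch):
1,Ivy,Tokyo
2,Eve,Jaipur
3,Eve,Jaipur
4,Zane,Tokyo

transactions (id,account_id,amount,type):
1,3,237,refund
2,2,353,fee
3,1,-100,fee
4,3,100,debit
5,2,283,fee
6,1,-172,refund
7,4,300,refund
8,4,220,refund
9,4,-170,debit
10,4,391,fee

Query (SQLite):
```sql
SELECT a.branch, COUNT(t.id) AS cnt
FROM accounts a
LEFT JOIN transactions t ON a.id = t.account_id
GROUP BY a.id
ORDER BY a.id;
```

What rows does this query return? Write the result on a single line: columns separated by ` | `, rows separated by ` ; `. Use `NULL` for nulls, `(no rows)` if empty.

LEFT JOIN keeps every accounts row; unmatched ones get NULL for transactions columns.
Group by accounts.id and compute COUNT(t.id). COUNT(col) of an all-NULL group is 0.
  1: ids {3, 6} → COUNT(t.id)=2
  2: ids {2, 5} → COUNT(t.id)=2
  3: ids {1, 4} → COUNT(t.id)=2
  4: ids {7, 8, 9, 10} → COUNT(t.id)=4

Tokyo | 2 ; Jaipur | 2 ; Jaipur | 2 ; Tokyo | 4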